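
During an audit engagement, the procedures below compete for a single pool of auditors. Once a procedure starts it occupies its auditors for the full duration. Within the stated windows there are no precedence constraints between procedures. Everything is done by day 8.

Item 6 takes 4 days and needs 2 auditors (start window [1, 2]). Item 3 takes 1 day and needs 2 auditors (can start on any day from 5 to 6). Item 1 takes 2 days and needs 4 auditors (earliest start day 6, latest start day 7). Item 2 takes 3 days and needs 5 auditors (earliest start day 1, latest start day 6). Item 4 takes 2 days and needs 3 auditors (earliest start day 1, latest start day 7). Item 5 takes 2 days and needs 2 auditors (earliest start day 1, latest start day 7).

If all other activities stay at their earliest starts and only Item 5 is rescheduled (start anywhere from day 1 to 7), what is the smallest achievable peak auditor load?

10

Item 5@1: d1:12  d2:12  d3:7  d4:2  d5:2  d6:4  d7:4  d8:0 → peak 12
Item 5@2: d1:10  d2:12  d3:9  d4:2  d5:2  d6:4  d7:4  d8:0 → peak 12
Item 5@3: d1:10  d2:10  d3:9  d4:4  d5:2  d6:4  d7:4  d8:0 → peak 10
Item 5@4: d1:10  d2:10  d3:7  d4:4  d5:4  d6:4  d7:4  d8:0 → peak 10
Item 5@5: d1:10  d2:10  d3:7  d4:2  d5:4  d6:6  d7:4  d8:0 → peak 10
Item 5@6: d1:10  d2:10  d3:7  d4:2  d5:2  d6:6  d7:6  d8:0 → peak 10
Item 5@7: d1:10  d2:10  d3:7  d4:2  d5:2  d6:4  d7:6  d8:2 → peak 10
Best is Item 5@3, peak 10.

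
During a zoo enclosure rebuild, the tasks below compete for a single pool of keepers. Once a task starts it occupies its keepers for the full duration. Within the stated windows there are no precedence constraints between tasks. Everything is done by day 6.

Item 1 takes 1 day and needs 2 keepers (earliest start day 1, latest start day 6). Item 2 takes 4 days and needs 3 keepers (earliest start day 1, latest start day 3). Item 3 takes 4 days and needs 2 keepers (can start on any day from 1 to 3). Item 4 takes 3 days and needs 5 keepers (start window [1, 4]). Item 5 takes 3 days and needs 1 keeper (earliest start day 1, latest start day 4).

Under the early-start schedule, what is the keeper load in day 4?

At early start, day 4 has: Item 2, Item 3.
Demand: 3 + 2 = 5.

5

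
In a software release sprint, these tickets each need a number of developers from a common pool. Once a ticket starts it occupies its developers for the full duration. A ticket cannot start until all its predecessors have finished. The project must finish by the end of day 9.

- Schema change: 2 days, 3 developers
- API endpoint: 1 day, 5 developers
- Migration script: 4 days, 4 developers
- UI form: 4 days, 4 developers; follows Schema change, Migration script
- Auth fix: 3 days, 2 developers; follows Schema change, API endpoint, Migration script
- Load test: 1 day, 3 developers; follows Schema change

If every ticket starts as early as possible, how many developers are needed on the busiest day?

12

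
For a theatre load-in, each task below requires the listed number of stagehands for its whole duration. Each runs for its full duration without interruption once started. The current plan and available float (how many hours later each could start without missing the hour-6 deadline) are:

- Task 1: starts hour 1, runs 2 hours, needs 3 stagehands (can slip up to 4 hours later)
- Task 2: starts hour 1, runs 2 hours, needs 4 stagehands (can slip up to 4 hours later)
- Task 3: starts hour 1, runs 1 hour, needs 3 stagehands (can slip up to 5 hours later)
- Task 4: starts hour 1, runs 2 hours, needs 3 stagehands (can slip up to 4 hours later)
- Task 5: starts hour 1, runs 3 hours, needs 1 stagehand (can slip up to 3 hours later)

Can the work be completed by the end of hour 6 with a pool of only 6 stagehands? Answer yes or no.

yes

Schedule Task 1@1, Task 2@3, Task 3@1, Task 4@5, Task 5@2: h1:6  h2:4  h3:5  h4:5  h5:3  h6:3 — peak 6 ≤ 6.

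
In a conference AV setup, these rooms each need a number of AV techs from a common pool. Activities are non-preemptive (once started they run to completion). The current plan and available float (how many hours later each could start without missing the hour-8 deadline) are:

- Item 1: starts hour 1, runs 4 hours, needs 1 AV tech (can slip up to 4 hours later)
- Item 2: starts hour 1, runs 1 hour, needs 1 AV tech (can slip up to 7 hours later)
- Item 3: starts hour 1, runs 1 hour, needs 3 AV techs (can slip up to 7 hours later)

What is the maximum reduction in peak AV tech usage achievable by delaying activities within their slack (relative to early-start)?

2

Early-start peak: h1:5  h2:1  h3:1  h4:1  h5:0  h6:0  h7:0  h8:0 ⇒ 5.
Leveled (Item 1@1, Item 2@1, Item 3@5): h1:2  h2:1  h3:1  h4:1  h5:3  h6:0  h7:0  h8:0 ⇒ 3.
Reduction 5 − 3 = 2.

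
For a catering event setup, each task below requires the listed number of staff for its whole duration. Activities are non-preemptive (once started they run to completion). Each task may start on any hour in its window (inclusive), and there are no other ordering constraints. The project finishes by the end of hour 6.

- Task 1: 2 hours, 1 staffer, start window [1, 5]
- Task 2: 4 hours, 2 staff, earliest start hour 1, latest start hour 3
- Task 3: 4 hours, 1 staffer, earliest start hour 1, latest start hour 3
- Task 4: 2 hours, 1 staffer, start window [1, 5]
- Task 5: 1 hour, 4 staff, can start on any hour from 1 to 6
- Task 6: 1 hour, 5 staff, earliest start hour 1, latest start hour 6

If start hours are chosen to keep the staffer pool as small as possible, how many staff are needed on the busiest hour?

Early-start (Task 1@1, Task 2@1, Task 3@1, Task 4@1, Task 5@1, Task 6@1) gives peak 14: h1:14  h2:5  h3:3  h4:3  h5:0  h6:0.
Shift Task 5→5, Task 6→6.
Schedule Task 1@1, Task 2@1, Task 3@1, Task 4@1, Task 5@5, Task 6@6: h1:5  h2:5  h3:3  h4:3  h5:4  h6:5 — peak 5.
Total staffer-hours = 25 over 6 hours ⇒ peak ≥ ⌈25/6⌉ = 5, so 5 is optimal.

5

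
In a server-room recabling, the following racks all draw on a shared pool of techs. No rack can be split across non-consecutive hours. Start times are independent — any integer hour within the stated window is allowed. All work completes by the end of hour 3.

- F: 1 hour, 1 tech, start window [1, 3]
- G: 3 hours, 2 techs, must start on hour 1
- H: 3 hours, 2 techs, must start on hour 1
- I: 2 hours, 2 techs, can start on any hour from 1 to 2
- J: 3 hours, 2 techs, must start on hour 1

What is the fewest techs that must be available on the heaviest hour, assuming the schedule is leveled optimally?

8

Early-start (F@1, G@1, H@1, I@1, J@1) gives peak 9: h1:9  h2:8  h3:6.
Shift I→2.
Schedule F@1, G@1, H@1, I@2, J@1: h1:7  h2:8  h3:8 — peak 8.
Total tech-hours = 23 over 3 hours ⇒ peak ≥ ⌈23/3⌉ = 8, so 8 is optimal.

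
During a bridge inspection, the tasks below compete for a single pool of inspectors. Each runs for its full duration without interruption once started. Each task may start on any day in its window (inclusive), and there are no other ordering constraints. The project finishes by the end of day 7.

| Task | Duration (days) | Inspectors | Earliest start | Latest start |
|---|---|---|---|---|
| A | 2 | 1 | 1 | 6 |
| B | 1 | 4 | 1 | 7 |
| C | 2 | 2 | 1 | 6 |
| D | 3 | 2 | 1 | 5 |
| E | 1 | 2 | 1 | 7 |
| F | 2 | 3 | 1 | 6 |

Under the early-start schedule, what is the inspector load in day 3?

At early start, day 3 has: D.
Demand: 2 = 2.

2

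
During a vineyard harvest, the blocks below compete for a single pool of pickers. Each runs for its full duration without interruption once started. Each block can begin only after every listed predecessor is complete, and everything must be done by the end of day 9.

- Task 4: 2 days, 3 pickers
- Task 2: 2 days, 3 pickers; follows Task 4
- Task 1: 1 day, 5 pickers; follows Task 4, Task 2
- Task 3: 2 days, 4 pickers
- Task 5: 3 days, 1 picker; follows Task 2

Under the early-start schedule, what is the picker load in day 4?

3

At early start, day 4 has: Task 2.
Demand: 3 = 3.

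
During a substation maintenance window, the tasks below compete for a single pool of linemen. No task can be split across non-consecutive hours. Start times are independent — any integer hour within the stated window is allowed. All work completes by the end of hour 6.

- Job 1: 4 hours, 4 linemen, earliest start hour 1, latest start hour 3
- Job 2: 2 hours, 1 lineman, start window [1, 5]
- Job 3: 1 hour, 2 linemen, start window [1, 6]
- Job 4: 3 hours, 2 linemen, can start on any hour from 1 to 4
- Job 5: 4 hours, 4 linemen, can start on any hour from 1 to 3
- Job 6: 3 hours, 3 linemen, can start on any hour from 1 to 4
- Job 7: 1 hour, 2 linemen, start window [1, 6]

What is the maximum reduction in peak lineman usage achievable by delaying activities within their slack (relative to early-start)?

7

Early-start peak: h1:18  h2:14  h3:13  h4:8  h5:0  h6:0 ⇒ 18.
Leveled (Job 1@1, Job 2@1, Job 3@1, Job 4@1, Job 5@2, Job 6@4, Job 7@1): h1:11  h2:11  h3:10  h4:11  h5:7  h6:3 ⇒ 11.
Reduction 18 − 11 = 7.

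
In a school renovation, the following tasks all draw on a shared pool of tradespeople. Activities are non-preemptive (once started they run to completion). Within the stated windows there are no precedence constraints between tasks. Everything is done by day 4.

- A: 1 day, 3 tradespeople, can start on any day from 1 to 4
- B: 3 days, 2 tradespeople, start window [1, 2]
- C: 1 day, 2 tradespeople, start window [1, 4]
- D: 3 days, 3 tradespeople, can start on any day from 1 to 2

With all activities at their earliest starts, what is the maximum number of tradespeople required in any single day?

10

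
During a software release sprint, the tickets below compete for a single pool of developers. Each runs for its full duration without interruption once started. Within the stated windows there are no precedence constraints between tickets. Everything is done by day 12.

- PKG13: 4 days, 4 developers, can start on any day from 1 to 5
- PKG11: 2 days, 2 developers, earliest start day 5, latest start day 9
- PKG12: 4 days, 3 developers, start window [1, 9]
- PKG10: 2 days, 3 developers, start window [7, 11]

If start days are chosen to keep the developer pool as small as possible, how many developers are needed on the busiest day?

Early-start (PKG13@1, PKG11@5, PKG12@1, PKG10@7) gives peak 7: d1:7  d2:7  d3:7  d4:7  d5:2  d6:2  d7:3  d8:3  d9:0  d10:0  d11:0  d12:0.
Shift PKG12→7, PKG10→11.
Schedule PKG13@1, PKG11@5, PKG12@7, PKG10@11: d1:4  d2:4  d3:4  d4:4  d5:2  d6:2  d7:3  d8:3  d9:3  d10:3  d11:3  d12:3 — peak 4.
Total developer-days = 38 over 12 days ⇒ peak ≥ ⌈38/12⌉ = 4, so 4 is optimal.

4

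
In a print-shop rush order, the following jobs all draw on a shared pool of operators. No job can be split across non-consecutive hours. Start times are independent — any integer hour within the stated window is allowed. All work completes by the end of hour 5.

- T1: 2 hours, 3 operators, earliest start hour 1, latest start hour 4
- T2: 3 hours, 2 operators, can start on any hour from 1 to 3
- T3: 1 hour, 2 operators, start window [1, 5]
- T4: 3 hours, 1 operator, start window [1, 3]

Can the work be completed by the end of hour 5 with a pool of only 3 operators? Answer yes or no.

no

Total operator-hours = 17; over 5 hours the average is 17/5 > 3, so some hour must exceed 3.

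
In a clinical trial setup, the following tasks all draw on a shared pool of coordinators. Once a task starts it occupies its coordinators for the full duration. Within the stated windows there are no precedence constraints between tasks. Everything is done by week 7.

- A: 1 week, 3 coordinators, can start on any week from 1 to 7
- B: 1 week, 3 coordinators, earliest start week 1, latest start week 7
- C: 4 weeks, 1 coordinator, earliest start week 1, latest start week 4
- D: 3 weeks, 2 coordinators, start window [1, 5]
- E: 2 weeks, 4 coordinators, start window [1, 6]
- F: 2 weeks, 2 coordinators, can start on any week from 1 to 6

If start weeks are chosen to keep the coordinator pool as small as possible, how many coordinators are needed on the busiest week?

5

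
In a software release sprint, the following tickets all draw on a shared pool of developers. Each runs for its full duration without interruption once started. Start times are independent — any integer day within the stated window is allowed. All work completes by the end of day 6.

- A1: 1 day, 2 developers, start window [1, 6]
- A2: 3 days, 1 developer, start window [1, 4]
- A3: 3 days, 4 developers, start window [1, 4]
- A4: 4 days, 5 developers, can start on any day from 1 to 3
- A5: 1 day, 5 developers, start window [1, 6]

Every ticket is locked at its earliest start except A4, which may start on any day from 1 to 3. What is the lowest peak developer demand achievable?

A4@1: d1:17  d2:10  d3:10  d4:5  d5:0  d6:0 → peak 17
A4@2: d1:12  d2:10  d3:10  d4:5  d5:5  d6:0 → peak 12
A4@3: d1:12  d2:5  d3:10  d4:5  d5:5  d6:5 → peak 12
Best is A4@2, peak 12.

12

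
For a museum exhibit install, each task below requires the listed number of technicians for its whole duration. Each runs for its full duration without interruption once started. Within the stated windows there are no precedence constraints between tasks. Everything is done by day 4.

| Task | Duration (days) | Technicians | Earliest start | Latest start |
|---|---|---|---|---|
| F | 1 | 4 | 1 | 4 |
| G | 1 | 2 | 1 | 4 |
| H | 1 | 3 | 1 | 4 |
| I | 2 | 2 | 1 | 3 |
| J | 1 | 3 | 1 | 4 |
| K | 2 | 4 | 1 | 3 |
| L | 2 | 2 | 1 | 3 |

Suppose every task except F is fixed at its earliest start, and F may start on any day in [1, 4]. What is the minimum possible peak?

F@1: d1:20  d2:8  d3:0  d4:0 → peak 20
F@2: d1:16  d2:12  d3:0  d4:0 → peak 16
F@3: d1:16  d2:8  d3:4  d4:0 → peak 16
F@4: d1:16  d2:8  d3:0  d4:4 → peak 16
Best is F@2, peak 16.

16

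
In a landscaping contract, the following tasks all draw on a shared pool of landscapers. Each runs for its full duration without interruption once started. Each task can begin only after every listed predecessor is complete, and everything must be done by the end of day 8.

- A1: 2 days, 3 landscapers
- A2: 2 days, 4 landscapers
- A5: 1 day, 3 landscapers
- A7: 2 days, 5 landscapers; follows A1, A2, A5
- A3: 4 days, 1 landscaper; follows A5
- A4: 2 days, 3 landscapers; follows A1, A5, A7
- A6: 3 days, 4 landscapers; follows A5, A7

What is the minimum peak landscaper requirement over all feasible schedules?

Early-start (A1@1, A2@1, A5@1, A7@3, A3@2, A4@5, A6@5) gives peak 10: d1:10  d2:8  d3:6  d4:6  d5:8  d6:7  d7:4  d8:0.
Shift A2→2, A7→4, A3→3, A4→7, A6→6.
Schedule A1@1, A2@2, A5@1, A7@4, A3@3, A4@7, A6@6: d1:6  d2:7  d3:5  d4:6  d5:6  d6:5  d7:7  d8:7 — peak 7.
Total landscaper-days = 49 over 8 days ⇒ peak ≥ ⌈49/8⌉ = 7, so 7 is optimal.

7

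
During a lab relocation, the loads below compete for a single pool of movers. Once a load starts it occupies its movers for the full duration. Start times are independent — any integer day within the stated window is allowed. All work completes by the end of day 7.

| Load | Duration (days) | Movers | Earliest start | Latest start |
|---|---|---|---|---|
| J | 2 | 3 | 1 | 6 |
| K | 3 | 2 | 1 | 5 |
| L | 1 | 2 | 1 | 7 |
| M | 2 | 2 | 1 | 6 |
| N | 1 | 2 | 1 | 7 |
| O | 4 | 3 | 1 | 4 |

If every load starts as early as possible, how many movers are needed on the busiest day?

14

Early-start schedule: J@1, K@1, L@1, M@1, N@1, O@1.
Load per day: day 1: 14, day 2: 10, day 3: 5, day 4: 3, day 5: 0, day 6: 0, day 7: 0.
Peak is 14.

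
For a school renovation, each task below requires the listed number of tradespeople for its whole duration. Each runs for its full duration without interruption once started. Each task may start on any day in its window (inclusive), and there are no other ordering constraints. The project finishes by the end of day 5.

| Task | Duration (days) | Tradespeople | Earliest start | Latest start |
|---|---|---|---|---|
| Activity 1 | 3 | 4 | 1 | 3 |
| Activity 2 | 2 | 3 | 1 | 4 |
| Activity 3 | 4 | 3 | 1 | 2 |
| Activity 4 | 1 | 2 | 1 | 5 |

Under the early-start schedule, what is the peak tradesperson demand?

Early-start schedule: Activity 1@1, Activity 2@1, Activity 3@1, Activity 4@1.
Load per day: day 1: 12, day 2: 10, day 3: 7, day 4: 3, day 5: 0.
Peak is 12.

12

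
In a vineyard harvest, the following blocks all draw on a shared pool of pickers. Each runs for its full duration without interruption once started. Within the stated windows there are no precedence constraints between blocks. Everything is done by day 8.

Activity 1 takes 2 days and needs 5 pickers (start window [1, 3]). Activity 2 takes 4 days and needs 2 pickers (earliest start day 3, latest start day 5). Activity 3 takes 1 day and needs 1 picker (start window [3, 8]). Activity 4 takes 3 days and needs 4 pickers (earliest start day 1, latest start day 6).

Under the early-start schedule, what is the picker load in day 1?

9

At early start, day 1 has: Activity 1, Activity 4.
Demand: 5 + 4 = 9.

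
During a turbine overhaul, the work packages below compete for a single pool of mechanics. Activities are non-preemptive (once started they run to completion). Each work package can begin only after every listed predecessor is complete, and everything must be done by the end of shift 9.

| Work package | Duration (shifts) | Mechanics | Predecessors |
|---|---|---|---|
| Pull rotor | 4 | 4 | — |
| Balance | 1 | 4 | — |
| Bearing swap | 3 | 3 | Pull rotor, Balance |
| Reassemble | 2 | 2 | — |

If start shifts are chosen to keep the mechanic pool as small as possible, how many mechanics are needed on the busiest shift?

5

Early-start (Pull rotor@1, Balance@1, Bearing swap@5, Reassemble@1) gives peak 10: s1:10  s2:6  s3:4  s4:4  s5:3  s6:3  s7:3  s8:0  s9:0.
Shift Balance→5, Bearing swap→6, Reassemble→6.
Schedule Pull rotor@1, Balance@5, Bearing swap@6, Reassemble@6: s1:4  s2:4  s3:4  s4:4  s5:4  s6:5  s7:5  s8:3  s9:0 — peak 5.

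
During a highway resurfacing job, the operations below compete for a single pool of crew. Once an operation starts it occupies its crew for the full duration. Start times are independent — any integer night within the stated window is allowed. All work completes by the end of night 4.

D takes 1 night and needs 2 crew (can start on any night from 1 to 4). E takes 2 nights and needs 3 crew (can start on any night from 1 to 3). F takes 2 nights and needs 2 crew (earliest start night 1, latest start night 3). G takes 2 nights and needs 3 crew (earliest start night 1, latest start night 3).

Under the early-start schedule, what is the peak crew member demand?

10

Early-start schedule: D@1, E@1, F@1, G@1.
Load per night: night 1: 10, night 2: 8, night 3: 0, night 4: 0.
Peak is 10.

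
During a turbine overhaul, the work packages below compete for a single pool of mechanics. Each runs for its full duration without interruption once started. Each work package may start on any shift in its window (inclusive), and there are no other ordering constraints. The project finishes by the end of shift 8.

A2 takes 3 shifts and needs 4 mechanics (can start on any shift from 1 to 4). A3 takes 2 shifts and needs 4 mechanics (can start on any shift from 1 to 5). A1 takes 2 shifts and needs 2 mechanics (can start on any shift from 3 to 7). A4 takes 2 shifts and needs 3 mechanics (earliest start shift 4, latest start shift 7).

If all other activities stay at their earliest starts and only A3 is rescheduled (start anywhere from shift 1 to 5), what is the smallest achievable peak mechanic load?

7

A3@1: s1:8  s2:8  s3:6  s4:5  s5:3  s6:0  s7:0  s8:0 → peak 8
A3@2: s1:4  s2:8  s3:10  s4:5  s5:3  s6:0  s7:0  s8:0 → peak 10
A3@3: s1:4  s2:4  s3:10  s4:9  s5:3  s6:0  s7:0  s8:0 → peak 10
A3@4: s1:4  s2:4  s3:6  s4:9  s5:7  s6:0  s7:0  s8:0 → peak 9
A3@5: s1:4  s2:4  s3:6  s4:5  s5:7  s6:4  s7:0  s8:0 → peak 7
Best is A3@5, peak 7.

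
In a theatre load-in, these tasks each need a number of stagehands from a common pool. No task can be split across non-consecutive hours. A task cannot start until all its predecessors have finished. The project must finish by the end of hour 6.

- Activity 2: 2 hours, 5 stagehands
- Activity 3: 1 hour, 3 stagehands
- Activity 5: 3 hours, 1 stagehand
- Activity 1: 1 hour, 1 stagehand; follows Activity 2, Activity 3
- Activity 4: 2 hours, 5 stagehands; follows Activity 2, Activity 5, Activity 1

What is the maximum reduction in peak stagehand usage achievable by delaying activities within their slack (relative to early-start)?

3

Early-start peak: h1:9  h2:6  h3:2  h4:5  h5:5  h6:0 ⇒ 9.
Leveled (Activity 2@1, Activity 3@3, Activity 5@1, Activity 1@4, Activity 4@5): h1:6  h2:6  h3:4  h4:1  h5:5  h6:5 ⇒ 6.
Reduction 9 − 6 = 3.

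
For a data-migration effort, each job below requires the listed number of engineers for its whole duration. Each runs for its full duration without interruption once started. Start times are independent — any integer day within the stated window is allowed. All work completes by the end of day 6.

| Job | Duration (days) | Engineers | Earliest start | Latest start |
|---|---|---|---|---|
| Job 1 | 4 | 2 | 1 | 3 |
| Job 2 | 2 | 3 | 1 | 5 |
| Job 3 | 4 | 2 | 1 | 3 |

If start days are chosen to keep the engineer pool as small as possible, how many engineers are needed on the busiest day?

4

Early-start (Job 1@1, Job 2@1, Job 3@1) gives peak 7: d1:7  d2:7  d3:4  d4:4  d5:0  d6:0.
Shift Job 2→5.
Schedule Job 1@1, Job 2@5, Job 3@1: d1:4  d2:4  d3:4  d4:4  d5:3  d6:3 — peak 4.
Total engineer-days = 22 over 6 days ⇒ peak ≥ ⌈22/6⌉ = 4, so 4 is optimal.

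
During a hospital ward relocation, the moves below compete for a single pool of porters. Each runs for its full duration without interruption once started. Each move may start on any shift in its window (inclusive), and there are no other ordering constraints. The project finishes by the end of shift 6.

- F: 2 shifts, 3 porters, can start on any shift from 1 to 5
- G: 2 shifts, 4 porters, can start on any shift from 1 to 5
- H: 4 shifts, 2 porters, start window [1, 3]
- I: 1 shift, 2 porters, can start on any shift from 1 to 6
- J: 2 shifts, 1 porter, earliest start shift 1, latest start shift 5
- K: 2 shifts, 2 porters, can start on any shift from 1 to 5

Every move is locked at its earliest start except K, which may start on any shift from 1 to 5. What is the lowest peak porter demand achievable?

K@1: s1:14  s2:12  s3:2  s4:2  s5:0  s6:0 → peak 14
K@2: s1:12  s2:12  s3:4  s4:2  s5:0  s6:0 → peak 12
K@3: s1:12  s2:10  s3:4  s4:4  s5:0  s6:0 → peak 12
K@4: s1:12  s2:10  s3:2  s4:4  s5:2  s6:0 → peak 12
K@5: s1:12  s2:10  s3:2  s4:2  s5:2  s6:2 → peak 12
Best is K@2, peak 12.

12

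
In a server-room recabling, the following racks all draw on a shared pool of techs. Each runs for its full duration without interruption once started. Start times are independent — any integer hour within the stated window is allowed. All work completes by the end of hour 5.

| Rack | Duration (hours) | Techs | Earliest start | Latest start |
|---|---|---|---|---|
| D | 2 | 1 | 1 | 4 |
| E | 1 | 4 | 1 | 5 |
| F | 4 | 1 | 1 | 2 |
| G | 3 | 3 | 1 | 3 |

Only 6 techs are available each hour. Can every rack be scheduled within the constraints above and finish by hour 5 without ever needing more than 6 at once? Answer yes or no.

yes

Schedule D@1, E@1, F@2, G@2: h1:5  h2:5  h3:4  h4:4  h5:1 — peak 5 ≤ 6.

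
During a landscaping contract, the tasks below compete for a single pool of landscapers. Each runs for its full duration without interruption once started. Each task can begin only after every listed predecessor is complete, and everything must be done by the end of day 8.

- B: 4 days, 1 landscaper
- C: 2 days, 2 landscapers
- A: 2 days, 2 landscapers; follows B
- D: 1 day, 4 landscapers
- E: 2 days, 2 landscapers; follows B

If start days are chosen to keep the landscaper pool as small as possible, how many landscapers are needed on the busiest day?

4

Early-start (B@1, C@1, A@5, D@1, E@5) gives peak 7: d1:7  d2:3  d3:1  d4:1  d5:4  d6:4  d7:0  d8:0.
Shift D→7.
Schedule B@1, C@1, A@5, D@7, E@5: d1:3  d2:3  d3:1  d4:1  d5:4  d6:4  d7:4  d8:0 — peak 4.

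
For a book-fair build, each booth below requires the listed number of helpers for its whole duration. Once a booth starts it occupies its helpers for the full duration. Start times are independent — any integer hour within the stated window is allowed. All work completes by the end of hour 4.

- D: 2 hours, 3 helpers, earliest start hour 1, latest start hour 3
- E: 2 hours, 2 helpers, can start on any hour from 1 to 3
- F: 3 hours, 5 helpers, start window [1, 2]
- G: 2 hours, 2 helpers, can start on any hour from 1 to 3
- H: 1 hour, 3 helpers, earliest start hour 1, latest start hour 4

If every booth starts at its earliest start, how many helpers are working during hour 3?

At early start, hour 3 has: F.
Demand: 5 = 5.

5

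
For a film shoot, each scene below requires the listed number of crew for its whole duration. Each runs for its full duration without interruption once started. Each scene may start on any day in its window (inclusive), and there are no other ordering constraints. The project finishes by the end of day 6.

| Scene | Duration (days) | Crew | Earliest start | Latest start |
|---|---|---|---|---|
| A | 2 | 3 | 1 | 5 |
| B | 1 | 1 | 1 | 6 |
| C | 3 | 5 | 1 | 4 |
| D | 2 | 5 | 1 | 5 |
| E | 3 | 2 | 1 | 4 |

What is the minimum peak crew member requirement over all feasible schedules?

Early-start (A@1, B@1, C@1, D@1, E@1) gives peak 16: d1:16  d2:15  d3:7  d4:0  d5:0  d6:0.
Shift C→2, D→5, E→3.
Schedule A@1, B@1, C@2, D@5, E@3: d1:4  d2:8  d3:7  d4:7  d5:7  d6:5 — peak 8.

8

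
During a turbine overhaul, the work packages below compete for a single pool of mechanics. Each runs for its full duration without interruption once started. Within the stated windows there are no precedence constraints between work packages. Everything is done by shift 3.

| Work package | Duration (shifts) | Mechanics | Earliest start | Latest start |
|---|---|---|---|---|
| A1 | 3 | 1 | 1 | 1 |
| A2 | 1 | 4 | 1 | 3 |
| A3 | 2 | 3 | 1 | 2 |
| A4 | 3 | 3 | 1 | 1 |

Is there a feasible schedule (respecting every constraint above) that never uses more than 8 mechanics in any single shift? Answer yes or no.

Schedule A1@1, A2@1, A3@2, A4@1: s1:8  s2:7  s3:7 — peak 8 ≤ 8.

yes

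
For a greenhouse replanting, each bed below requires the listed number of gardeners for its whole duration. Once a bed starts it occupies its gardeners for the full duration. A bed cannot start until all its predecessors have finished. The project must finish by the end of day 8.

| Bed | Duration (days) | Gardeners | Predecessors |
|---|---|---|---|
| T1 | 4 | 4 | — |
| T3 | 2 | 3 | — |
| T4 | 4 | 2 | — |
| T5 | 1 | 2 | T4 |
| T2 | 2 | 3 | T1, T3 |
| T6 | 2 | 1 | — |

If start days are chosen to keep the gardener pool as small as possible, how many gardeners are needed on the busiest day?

Early-start (T1@1, T3@1, T4@1, T5@5, T2@5, T6@1) gives peak 10: d1:10  d2:10  d3:6  d4:6  d5:5  d6:3  d7:0  d8:0.
Shift T3→5, T2→7, T6→5.
Schedule T1@1, T3@5, T4@1, T5@5, T2@7, T6@5: d1:6  d2:6  d3:6  d4:6  d5:6  d6:4  d7:3  d8:3 — peak 6.

6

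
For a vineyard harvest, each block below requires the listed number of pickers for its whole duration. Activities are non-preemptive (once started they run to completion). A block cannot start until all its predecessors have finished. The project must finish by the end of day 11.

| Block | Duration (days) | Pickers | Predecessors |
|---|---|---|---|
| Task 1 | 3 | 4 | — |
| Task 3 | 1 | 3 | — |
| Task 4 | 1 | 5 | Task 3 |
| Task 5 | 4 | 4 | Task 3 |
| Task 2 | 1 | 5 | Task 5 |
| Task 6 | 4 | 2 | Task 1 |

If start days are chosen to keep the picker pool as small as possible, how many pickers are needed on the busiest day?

Early-start (Task 1@1, Task 3@1, Task 4@2, Task 5@2, Task 2@6, Task 6@4) gives peak 13: d1:7  d2:13  d3:8  d4:6  d5:6  d6:7  d7:2  d8:0  d9:0  d10:0  d11:0.
Shift Task 3→4, Task 4→5, Task 5→6, Task 2→10, Task 6→6.
Schedule Task 1@1, Task 3@4, Task 4@5, Task 5@6, Task 2@10, Task 6@6: d1:4  d2:4  d3:4  d4:3  d5:5  d6:6  d7:6  d8:6  d9:6  d10:5  d11:0 — peak 6.

6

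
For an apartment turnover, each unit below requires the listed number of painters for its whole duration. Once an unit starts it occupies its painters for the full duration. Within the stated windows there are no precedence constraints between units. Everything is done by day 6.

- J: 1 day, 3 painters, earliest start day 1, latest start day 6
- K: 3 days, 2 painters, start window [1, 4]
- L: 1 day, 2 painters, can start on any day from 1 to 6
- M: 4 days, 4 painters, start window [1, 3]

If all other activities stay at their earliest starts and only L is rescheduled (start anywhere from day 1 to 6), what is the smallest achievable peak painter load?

L@1: d1:11  d2:6  d3:6  d4:4  d5:0  d6:0 → peak 11
L@2: d1:9  d2:8  d3:6  d4:4  d5:0  d6:0 → peak 9
L@3: d1:9  d2:6  d3:8  d4:4  d5:0  d6:0 → peak 9
L@4: d1:9  d2:6  d3:6  d4:6  d5:0  d6:0 → peak 9
L@5: d1:9  d2:6  d3:6  d4:4  d5:2  d6:0 → peak 9
L@6: d1:9  d2:6  d3:6  d4:4  d5:0  d6:2 → peak 9
Best is L@2, peak 9.

9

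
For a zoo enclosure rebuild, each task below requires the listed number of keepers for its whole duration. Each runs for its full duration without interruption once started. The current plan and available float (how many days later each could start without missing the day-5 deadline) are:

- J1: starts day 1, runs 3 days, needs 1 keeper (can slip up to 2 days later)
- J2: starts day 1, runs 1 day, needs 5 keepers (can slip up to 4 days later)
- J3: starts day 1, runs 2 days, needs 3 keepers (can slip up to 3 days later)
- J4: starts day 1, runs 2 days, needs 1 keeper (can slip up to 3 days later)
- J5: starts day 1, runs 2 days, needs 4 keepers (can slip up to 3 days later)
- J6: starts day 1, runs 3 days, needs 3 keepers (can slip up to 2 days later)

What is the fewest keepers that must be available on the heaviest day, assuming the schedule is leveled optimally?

7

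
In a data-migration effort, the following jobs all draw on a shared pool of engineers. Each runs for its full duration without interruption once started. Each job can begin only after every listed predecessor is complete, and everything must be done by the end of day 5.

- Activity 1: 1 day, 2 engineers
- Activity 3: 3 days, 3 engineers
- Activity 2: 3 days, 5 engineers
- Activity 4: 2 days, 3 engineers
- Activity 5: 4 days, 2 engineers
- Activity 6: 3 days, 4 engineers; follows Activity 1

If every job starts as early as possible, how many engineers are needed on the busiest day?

17

Early-start schedule: Activity 1@1, Activity 3@1, Activity 2@1, Activity 4@1, Activity 5@1, Activity 6@2.
Load per day: day 1: 15, day 2: 17, day 3: 14, day 4: 6, day 5: 0.
Peak is 17.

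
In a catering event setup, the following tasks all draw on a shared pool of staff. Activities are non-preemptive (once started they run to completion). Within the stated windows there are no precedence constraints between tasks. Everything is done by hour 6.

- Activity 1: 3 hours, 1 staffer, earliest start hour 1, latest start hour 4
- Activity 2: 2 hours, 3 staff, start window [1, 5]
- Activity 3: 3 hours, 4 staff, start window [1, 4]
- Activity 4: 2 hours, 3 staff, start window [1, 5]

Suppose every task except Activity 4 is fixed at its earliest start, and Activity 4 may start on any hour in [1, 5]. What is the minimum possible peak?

8

Activity 4@1: h1:11  h2:11  h3:5  h4:0  h5:0  h6:0 → peak 11
Activity 4@2: h1:8  h2:11  h3:8  h4:0  h5:0  h6:0 → peak 11
Activity 4@3: h1:8  h2:8  h3:8  h4:3  h5:0  h6:0 → peak 8
Activity 4@4: h1:8  h2:8  h3:5  h4:3  h5:3  h6:0 → peak 8
Activity 4@5: h1:8  h2:8  h3:5  h4:0  h5:3  h6:3 → peak 8
Best is Activity 4@3, peak 8.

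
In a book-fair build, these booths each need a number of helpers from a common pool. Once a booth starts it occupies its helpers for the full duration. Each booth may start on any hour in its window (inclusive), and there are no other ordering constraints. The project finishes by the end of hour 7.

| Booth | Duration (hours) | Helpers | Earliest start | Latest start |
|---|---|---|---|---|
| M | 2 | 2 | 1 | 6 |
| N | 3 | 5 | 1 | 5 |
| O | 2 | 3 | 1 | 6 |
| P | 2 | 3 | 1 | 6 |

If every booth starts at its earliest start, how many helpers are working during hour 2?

13

At early start, hour 2 has: M, N, O, P.
Demand: 2 + 5 + 3 + 3 = 13.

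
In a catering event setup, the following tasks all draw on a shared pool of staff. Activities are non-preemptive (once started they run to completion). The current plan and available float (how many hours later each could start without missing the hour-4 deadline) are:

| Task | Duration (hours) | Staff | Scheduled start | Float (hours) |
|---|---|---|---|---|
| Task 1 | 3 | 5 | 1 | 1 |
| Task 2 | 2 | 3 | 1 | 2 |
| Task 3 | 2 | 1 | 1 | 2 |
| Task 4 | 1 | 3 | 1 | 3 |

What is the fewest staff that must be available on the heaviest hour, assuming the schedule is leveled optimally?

Early-start (Task 1@1, Task 2@1, Task 3@1, Task 4@1) gives peak 12: h1:12  h2:9  h3:5  h4:0.
Shift Task 3→3, Task 4→4.
Schedule Task 1@1, Task 2@1, Task 3@3, Task 4@4: h1:8  h2:8  h3:6  h4:4 — peak 8.

8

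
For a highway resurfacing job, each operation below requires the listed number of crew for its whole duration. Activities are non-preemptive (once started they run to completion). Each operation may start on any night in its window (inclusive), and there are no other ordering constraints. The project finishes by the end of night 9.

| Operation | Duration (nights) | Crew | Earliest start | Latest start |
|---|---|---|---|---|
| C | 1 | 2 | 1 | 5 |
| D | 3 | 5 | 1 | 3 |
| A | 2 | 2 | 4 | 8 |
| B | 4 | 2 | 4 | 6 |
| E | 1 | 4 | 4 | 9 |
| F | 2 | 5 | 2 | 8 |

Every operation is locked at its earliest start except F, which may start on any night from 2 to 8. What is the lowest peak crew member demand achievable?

8

F@2: n1:7  n2:10  n3:10  n4:8  n5:4  n6:2  n7:2  n8:0  n9:0 → peak 10
F@3: n1:7  n2:5  n3:10  n4:13  n5:4  n6:2  n7:2  n8:0  n9:0 → peak 13
F@4: n1:7  n2:5  n3:5  n4:13  n5:9  n6:2  n7:2  n8:0  n9:0 → peak 13
F@5: n1:7  n2:5  n3:5  n4:8  n5:9  n6:7  n7:2  n8:0  n9:0 → peak 9
F@6: n1:7  n2:5  n3:5  n4:8  n5:4  n6:7  n7:7  n8:0  n9:0 → peak 8
F@7: n1:7  n2:5  n3:5  n4:8  n5:4  n6:2  n7:7  n8:5  n9:0 → peak 8
F@8: n1:7  n2:5  n3:5  n4:8  n5:4  n6:2  n7:2  n8:5  n9:5 → peak 8
Best is F@6, peak 8.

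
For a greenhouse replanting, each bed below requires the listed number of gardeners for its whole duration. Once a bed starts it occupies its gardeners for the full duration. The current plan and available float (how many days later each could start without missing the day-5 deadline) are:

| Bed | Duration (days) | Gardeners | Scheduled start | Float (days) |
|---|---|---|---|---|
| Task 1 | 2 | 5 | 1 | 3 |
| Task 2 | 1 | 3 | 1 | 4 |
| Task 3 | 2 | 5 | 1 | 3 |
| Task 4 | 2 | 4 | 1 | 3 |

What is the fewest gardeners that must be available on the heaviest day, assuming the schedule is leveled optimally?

Early-start (Task 1@1, Task 2@1, Task 3@1, Task 4@1) gives peak 17: d1:17  d2:14  d3:0  d4:0  d5:0.
Shift Task 3→3, Task 4→2.
Schedule Task 1@1, Task 2@1, Task 3@3, Task 4@2: d1:8  d2:9  d3:9  d4:5  d5:0 — peak 9.

9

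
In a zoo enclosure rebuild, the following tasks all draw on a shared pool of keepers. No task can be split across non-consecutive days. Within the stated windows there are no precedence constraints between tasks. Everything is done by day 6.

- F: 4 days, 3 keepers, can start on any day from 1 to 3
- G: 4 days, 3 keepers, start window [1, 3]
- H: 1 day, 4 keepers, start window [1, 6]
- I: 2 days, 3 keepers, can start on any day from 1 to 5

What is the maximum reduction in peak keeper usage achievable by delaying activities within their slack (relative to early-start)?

6

Early-start peak: d1:13  d2:9  d3:6  d4:6  d5:0  d6:0 ⇒ 13.
Leveled (F@1, G@1, H@5, I@5): d1:6  d2:6  d3:6  d4:6  d5:7  d6:3 ⇒ 7.
Reduction 13 − 7 = 6.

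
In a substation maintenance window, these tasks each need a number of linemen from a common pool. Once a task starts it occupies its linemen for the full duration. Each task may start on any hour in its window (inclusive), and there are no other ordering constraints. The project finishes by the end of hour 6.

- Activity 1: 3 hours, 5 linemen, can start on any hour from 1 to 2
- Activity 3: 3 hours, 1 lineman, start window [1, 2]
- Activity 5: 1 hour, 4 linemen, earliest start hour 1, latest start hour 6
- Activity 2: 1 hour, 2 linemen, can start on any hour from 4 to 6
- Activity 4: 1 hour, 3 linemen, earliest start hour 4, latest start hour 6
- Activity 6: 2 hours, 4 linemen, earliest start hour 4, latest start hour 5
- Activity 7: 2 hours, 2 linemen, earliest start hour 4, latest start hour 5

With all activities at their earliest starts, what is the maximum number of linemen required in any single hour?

Early-start schedule: Activity 1@1, Activity 3@1, Activity 5@1, Activity 2@4, Activity 4@4, Activity 6@4, Activity 7@4.
Load per hour: hour 1: 10, hour 2: 6, hour 3: 6, hour 4: 11, hour 5: 6, hour 6: 0.
Peak is 11.

11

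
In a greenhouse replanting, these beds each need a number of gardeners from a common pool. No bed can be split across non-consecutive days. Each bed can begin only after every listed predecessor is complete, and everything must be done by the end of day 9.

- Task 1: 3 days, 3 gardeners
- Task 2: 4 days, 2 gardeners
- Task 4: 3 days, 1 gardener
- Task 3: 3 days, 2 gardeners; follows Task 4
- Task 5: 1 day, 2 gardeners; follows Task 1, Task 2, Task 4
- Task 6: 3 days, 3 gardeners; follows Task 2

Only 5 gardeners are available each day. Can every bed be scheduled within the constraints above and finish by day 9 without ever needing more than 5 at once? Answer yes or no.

yes

Schedule Task 1@1, Task 2@1, Task 4@4, Task 3@7, Task 5@8, Task 6@5: d1:5  d2:5  d3:5  d4:3  d5:4  d6:4  d7:5  d8:4  d9:2 — peak 5 ≤ 5.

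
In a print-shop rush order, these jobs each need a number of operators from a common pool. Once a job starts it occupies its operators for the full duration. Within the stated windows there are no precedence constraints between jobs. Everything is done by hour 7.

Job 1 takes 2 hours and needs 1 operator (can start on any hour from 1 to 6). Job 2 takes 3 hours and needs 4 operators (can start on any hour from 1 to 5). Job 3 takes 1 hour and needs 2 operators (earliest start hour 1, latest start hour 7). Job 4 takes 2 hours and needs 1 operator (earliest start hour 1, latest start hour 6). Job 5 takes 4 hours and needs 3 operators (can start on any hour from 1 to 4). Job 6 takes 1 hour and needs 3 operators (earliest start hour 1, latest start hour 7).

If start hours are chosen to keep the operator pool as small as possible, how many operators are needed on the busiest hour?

Early-start (Job 1@1, Job 2@1, Job 3@1, Job 4@1, Job 5@1, Job 6@1) gives peak 14: h1:14  h2:9  h3:7  h4:3  h5:0  h6:0  h7:0.
Shift Job 3→3, Job 5→4, Job 6→4.
Schedule Job 1@1, Job 2@1, Job 3@3, Job 4@1, Job 5@4, Job 6@4: h1:6  h2:6  h3:6  h4:6  h5:3  h6:3  h7:3 — peak 6.

6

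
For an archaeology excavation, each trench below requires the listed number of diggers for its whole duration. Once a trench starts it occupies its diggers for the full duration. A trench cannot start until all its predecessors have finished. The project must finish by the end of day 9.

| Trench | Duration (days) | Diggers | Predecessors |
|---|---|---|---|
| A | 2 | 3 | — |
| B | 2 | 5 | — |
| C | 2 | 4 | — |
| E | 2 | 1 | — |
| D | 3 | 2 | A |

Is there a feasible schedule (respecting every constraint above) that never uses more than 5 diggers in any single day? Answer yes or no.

Schedule A@1, B@3, C@5, E@1, D@7: d1:4  d2:4  d3:5  d4:5  d5:4  d6:4  d7:2  d8:2  d9:2 — peak 5 ≤ 5.

yes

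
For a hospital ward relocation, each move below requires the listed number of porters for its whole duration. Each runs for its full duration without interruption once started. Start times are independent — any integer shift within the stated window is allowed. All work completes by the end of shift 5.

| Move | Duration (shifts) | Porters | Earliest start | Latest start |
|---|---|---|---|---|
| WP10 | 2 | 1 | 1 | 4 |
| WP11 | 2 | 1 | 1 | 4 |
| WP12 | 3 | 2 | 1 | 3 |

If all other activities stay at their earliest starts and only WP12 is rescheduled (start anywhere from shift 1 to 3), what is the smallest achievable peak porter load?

WP12@1: s1:4  s2:4  s3:2  s4:0  s5:0 → peak 4
WP12@2: s1:2  s2:4  s3:2  s4:2  s5:0 → peak 4
WP12@3: s1:2  s2:2  s3:2  s4:2  s5:2 → peak 2
Best is WP12@3, peak 2.

2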